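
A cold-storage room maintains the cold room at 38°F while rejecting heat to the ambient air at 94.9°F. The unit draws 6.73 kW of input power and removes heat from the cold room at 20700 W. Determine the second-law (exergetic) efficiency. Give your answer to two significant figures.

Converting, Q̇_C = 20700 W = 20.70 kW, so COP_actual = Q̇_C/Ẇ = 20.70/6.730 = 3.076.
In absolute terms T_C = 276.48 K and T_H = 308.09 K, so ΔT = 31.61 K.
COP_Carnot = T_C/ΔT = 276.48/31.61 = 8.746.
η_II = COP_actual/COP_Carnot = 3.076/8.746 = 0.3517.

0.35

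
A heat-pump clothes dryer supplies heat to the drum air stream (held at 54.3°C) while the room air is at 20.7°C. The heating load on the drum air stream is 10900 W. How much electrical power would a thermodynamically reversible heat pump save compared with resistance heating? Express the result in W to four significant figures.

In absolute terms T_C = 293.85 K and T_H = 327.45 K, so ΔT = 33.60 K.
COP_Carnot = T_H/ΔT = 327.45/33.60 = 9.746.
Resistance heating needs Ẇ_res = Q̇_H = 10900 W; the reversible heat pump needs only Ẇ_hp = Q̇_H/COP = 1118 W.
Saving = 10900 − 1118 = 9782 W.

9782 W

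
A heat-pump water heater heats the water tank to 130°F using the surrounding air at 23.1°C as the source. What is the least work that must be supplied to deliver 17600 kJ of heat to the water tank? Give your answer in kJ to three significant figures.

1680 kJ

In absolute terms T_C = 296.25 K and T_H = 327.59 K, so ΔT = 31.34 K.
The reversible limit is COP_HP = T_H/ΔT = 10.45, so W_min = Q_H/COP = Q_H·ΔT/T_H.
W_min = 17600 × 31.34/327.59 = 1684 kJ.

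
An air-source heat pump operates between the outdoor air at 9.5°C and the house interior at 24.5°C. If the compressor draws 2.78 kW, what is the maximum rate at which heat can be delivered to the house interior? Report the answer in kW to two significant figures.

In absolute terms T_C = 282.65 K and T_H = 297.65 K, so ΔT = 15.00 K.
COP_Carnot = T_H/ΔT = 297.65/15.00 = 19.84.
Q̇_max = COP_Carnot × Ẇ = 19.84 × 2.780 kW = 55.16 kW.

55 kW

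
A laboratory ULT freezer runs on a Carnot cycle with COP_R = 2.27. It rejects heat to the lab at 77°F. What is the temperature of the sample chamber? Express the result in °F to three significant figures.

-87.1 °F

For a Carnot refrigerator COP_R = T_C/(T_H − T_C), so T_C = COP·T_H/(1 + COP).
With T_H = 298.15 K, T_C = 2.27 × 298.15/3.270 = 206.97 K.
Converting, 206.97 K = -87.12°F.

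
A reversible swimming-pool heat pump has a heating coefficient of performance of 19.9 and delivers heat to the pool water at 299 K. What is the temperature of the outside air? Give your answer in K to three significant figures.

COP_HP = T_H/(T_H − T_C) gives T_H − T_C = T_H/COP.
With T_H = 299.00 K, T_C = 299.00 × (1 − 1/19.9) = 283.97 K.

284 K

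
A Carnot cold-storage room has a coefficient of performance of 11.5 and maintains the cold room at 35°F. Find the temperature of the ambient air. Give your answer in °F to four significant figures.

COP_R = T_C/(T_H − T_C) gives T_H − T_C = T_C/COP.
With T_C = 274.82 K, T_H = 274.82 × (1 + 1/11.5) = 298.71 K.
Converting, 298.71 K = 78.01°F.

78.01 °F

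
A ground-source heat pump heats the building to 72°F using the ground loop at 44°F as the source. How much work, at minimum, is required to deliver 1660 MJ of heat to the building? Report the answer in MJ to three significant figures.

87.4 MJ

In absolute terms T_C = 279.82 K and T_H = 295.37 K, so ΔT = 15.56 K.
The reversible limit is COP_HP = T_H/ΔT = 18.99, so W_min = Q_H/COP = Q_H·ΔT/T_H.
W_min = 1660 × 15.56/295.37 = 87.42 MJ.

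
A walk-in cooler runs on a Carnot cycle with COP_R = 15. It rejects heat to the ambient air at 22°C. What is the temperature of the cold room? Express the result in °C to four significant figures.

3.553 °C

For a Carnot refrigerator COP_R = T_C/(T_H − T_C), so T_C = COP·T_H/(1 + COP).
With T_H = 295.15 K, T_C = 15 × 295.15/16.00 = 276.70 K.
Converting, 276.70 K = 3.55°C.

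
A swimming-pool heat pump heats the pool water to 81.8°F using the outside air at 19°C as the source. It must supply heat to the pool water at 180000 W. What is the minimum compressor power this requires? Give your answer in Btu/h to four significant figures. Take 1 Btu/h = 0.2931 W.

17690 Btu/h

In absolute terms T_C = 292.15 K and T_H = 300.82 K, so ΔT = 8.667 K.
COP_Carnot = T_H/ΔT = 300.82/8.667 = 34.71.
Ẇ_min = Q̇/COP_Carnot = 180000/34.71 = 5186 W = 17690 Btu/h.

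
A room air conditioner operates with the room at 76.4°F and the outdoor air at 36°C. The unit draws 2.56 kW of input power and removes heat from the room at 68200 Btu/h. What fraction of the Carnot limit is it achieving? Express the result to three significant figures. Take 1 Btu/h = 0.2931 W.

Converting, Q̇_C = 68200 Btu/h = 19.99 kW, so COP_actual = Q̇_C/Ẇ = 19.99/2.560 = 7.808.
In absolute terms T_C = 297.82 K and T_H = 309.15 K, so ΔT = 11.33 K.
COP_Carnot = T_C/ΔT = 297.82/11.33 = 26.28.
η_II = COP_actual/COP_Carnot = 7.808/26.28 = 0.2971.

0.297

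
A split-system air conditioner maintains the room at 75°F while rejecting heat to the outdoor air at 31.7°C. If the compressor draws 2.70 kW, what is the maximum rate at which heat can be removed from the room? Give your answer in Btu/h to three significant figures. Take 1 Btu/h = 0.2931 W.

350000 Btu/h

In absolute terms T_C = 297.04 K and T_H = 304.85 K, so ΔT = 7.811 K.
COP_Carnot = T_C/ΔT = 297.04/7.811 = 38.03.
Q̇_max = COP_Carnot × Ẇ = 38.03 × 2.700 kW = 102.7 kW = 350300 Btu/h.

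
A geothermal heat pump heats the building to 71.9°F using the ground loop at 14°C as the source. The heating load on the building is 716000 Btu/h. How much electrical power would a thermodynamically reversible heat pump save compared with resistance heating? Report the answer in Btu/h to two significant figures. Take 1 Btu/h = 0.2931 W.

In absolute terms T_C = 287.15 K and T_H = 295.32 K, so ΔT = 8.167 K.
COP_Carnot = T_H/ΔT = 295.32/8.167 = 36.16.
Resistance heating needs Ẇ_res = Q̇_H = 716000 Btu/h; the reversible heat pump needs only Ẇ_hp = Q̇_H/COP = 19800 Btu/h.
Saving = 716000 − 19800 = 696200 Btu/h.

700000 Btu/h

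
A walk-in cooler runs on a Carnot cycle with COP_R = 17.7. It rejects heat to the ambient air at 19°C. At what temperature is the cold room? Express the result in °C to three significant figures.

3.38 °C

For a Carnot refrigerator COP_R = T_C/(T_H − T_C), so T_C = COP·T_H/(1 + COP).
With T_H = 292.15 K, T_C = 17.7 × 292.15/18.70 = 276.53 K.
Converting, 276.53 K = 3.38°C.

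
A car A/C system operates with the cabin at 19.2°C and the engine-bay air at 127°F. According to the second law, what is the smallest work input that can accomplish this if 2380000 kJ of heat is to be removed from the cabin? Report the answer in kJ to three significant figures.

273000 kJ

In absolute terms T_C = 292.35 K and T_H = 325.93 K, so ΔT = 33.58 K.
The reversible limit is COP_R = T_C/ΔT = 8.707, so W_min = Q_C/COP = Q_C·ΔT/T_C.
W_min = 2380000 × 33.58/292.35 = 273400 kJ.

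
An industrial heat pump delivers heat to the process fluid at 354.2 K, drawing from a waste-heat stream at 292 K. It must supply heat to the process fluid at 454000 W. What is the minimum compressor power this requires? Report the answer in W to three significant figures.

The reservoir spacing is ΔT = 354.2 − 292 = 62.20 K.
COP_Carnot = T_H/ΔT = 354.20/62.20 = 5.695.
Ẇ_min = Q̇/COP_Carnot = 454000/5.695 = 79730 W.

79700 W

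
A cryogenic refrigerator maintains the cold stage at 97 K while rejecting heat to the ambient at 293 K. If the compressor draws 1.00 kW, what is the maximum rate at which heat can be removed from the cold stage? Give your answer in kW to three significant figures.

0.495 kW

The reservoir spacing is ΔT = 293 − 97 = 196.0 K.
COP_Carnot = T_C/ΔT = 97.00/196.0 = 0.4949.
Q̇_max = COP_Carnot × Ẇ = 0.4949 × 1.000 kW = 0.4949 kW.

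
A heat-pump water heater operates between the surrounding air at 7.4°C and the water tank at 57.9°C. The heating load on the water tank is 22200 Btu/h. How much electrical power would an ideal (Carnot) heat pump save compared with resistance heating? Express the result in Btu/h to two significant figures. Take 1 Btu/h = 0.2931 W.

19000 Btu/h

In absolute terms T_C = 280.55 K and T_H = 331.05 K, so ΔT = 50.50 K.
COP_Carnot = T_H/ΔT = 331.05/50.50 = 6.555.
Resistance heating needs Ẇ_res = Q̇_H = 22200 Btu/h; the reversible heat pump needs only Ẇ_hp = Q̇_H/COP = 3386 Btu/h.
Saving = 22200 − 3386 = 18810 Btu/h.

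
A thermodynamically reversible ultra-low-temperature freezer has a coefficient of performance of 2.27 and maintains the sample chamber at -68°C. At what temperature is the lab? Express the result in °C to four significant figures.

22.37 °C

COP_R = T_C/(T_H − T_C) gives T_H − T_C = T_C/COP.
With T_C = 205.15 K, T_H = 205.15 × (1 + 1/2.27) = 295.52 K.
Converting, 295.52 K = 22.37°C.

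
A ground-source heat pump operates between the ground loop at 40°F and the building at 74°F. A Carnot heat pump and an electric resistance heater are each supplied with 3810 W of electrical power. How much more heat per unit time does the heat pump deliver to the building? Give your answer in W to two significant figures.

56000 W

In absolute terms T_C = 277.59 K and T_H = 296.48 K, so ΔT = 18.89 K.
COP_Carnot = T_H/ΔT = 296.48/18.89 = 15.70.
The heat pump delivers Q̇_H = COP × Ẇ = 59800 W; the resistance heater delivers Ẇ = 3810 W.
Extra = (COP − 1)·Ẇ = 55990 W.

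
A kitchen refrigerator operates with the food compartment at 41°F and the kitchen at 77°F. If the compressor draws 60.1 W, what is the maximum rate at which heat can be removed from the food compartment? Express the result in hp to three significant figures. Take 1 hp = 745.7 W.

In absolute terms T_C = 278.15 K and T_H = 298.15 K, so ΔT = 20.00 K.
COP_Carnot = T_C/ΔT = 278.15/20.00 = 13.91.
Q̇_max = COP_Carnot × Ẇ = 13.91 × 60.10 W = 835.8 W = 1.121 hp.

1.12 hp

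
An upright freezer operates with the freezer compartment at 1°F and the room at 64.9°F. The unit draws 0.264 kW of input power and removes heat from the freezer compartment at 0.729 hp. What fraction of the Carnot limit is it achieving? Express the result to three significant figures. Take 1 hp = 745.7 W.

Converting, Q̇_C = 0.7290 hp = 0.5436 kW, so COP_actual = Q̇_C/Ẇ = 0.5436/0.2640 = 2.059.
In absolute terms T_C = 255.93 K and T_H = 291.43 K, so ΔT = 35.50 K.
COP_Carnot = T_C/ΔT = 255.93/35.50 = 7.209.
η_II = COP_actual/COP_Carnot = 2.059/7.209 = 0.2856.

0.286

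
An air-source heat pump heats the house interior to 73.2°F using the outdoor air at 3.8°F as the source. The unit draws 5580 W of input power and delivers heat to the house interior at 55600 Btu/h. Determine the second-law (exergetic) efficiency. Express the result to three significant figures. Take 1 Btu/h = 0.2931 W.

0.380

Converting, Q̇_H = 55600 Btu/h = 16300 W, so COP_actual = Q̇_H/Ẇ = 16300/5580 = 2.920.
In absolute terms T_C = 257.48 K and T_H = 296.04 K, so ΔT = 38.56 K.
COP_Carnot = T_H/ΔT = 296.04/38.56 = 7.678.
η_II = COP_actual/COP_Carnot = 2.920/7.678 = 0.3804.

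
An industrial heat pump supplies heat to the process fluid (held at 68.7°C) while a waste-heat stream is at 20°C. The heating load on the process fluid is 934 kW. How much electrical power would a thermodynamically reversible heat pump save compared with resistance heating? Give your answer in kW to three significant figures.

801 kW

In absolute terms T_C = 293.15 K and T_H = 341.85 K, so ΔT = 48.70 K.
COP_Carnot = T_H/ΔT = 341.85/48.70 = 7.020.
Resistance heating needs Ẇ_res = Q̇_H = 934.0 kW; the reversible heat pump needs only Ẇ_hp = Q̇_H/COP = 133.1 kW.
Saving = 934.0 − 133.1 = 800.9 kW.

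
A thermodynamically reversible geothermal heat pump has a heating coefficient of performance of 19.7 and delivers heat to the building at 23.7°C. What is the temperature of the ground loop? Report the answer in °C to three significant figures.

COP_HP = T_H/(T_H − T_C) gives T_H − T_C = T_H/COP.
With T_H = 296.85 K, T_C = 296.85 × (1 − 1/19.7) = 281.78 K.
Converting, 281.78 K = 8.63°C.

8.63 °C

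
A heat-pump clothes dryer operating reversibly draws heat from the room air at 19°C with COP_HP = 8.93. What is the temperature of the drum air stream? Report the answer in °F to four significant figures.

132.5 °F

COP_HP = T_H/(T_H − T_C) rearranges to T_H = COP·T_C/(COP − 1).
With T_C = 292.15 K, T_H = 8.93 × 292.15/7.930 = 328.99 K.
Converting, 328.99 K = 132.51°F.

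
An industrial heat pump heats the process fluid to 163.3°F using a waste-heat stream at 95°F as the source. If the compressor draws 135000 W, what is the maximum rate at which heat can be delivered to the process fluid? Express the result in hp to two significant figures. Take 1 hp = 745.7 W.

In absolute terms T_C = 308.15 K and T_H = 346.09 K, so ΔT = 37.94 K.
COP_Carnot = T_H/ΔT = 346.09/37.94 = 9.121.
Q̇_max = COP_Carnot × Ẇ = 9.121 × 135000 W = 1231000 W = 1651 hp.

1700 hp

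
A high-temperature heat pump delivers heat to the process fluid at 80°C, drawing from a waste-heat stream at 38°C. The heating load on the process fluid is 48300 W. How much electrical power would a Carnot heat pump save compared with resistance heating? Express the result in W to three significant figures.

42600 W

In absolute terms T_C = 311.15 K and T_H = 353.15 K, so ΔT = 42.00 K.
COP_Carnot = T_H/ΔT = 353.15/42.00 = 8.408.
Resistance heating needs Ẇ_res = Q̇_H = 48300 W; the reversible heat pump needs only Ẇ_hp = Q̇_H/COP = 5744 W.
Saving = 48300 − 5744 = 42560 W.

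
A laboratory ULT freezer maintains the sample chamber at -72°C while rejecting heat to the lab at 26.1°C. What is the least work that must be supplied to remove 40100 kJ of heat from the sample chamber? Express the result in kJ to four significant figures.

In absolute terms T_C = 201.15 K and T_H = 299.25 K, so ΔT = 98.10 K.
The reversible limit is COP_R = T_C/ΔT = 2.050, so W_min = Q_C/COP = Q_C·ΔT/T_C.
W_min = 40100 × 98.10/201.15 = 19560 kJ.

19560 kJ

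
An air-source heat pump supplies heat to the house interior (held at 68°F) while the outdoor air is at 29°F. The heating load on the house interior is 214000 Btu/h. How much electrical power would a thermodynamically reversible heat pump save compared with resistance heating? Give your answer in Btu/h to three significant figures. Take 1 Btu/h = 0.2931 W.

198000 Btu/h

In absolute terms T_C = 271.48 K and T_H = 293.15 K, so ΔT = 21.67 K.
COP_Carnot = T_H/ΔT = 293.15/21.67 = 13.53.
Resistance heating needs Ẇ_res = Q̇_H = 214000 Btu/h; the reversible heat pump needs only Ẇ_hp = Q̇_H/COP = 15820 Btu/h.
Saving = 214000 − 15820 = 198200 Btu/h.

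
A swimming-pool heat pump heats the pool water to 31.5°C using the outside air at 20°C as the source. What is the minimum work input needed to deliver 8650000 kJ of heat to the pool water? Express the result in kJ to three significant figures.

327000 kJ

In absolute terms T_C = 293.15 K and T_H = 304.65 K, so ΔT = 11.50 K.
The reversible limit is COP_HP = T_H/ΔT = 26.49, so W_min = Q_H/COP = Q_H·ΔT/T_H.
W_min = 8650000 × 11.50/304.65 = 326500 kJ.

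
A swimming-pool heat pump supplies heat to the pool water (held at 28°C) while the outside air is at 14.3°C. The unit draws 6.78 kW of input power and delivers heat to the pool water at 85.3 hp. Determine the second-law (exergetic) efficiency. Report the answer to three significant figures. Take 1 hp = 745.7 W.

0.427

Converting, Q̇_H = 85.30 hp = 63.61 kW, so COP_actual = Q̇_H/Ẇ = 63.61/6.780 = 9.382.
In absolute terms T_C = 287.45 K and T_H = 301.15 K, so ΔT = 13.70 K.
COP_Carnot = T_H/ΔT = 301.15/13.70 = 21.98.
η_II = COP_actual/COP_Carnot = 9.382/21.98 = 0.4268.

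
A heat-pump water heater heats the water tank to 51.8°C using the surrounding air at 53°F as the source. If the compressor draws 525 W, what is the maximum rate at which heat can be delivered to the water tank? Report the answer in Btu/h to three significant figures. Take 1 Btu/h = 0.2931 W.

In absolute terms T_C = 284.82 K and T_H = 324.95 K, so ΔT = 40.13 K.
COP_Carnot = T_H/ΔT = 324.95/40.13 = 8.097.
Q̇_max = COP_Carnot × Ẇ = 8.097 × 525.0 W = 4251 W = 14500 Btu/h.

14500 Btu/h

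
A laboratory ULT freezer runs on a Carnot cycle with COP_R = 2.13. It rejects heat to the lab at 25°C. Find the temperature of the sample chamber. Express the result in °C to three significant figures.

For a Carnot refrigerator COP_R = T_C/(T_H − T_C), so T_C = COP·T_H/(1 + COP).
With T_H = 298.15 K, T_C = 2.13 × 298.15/3.130 = 202.89 K.
Converting, 202.89 K = -70.26°C.

-70.3 °C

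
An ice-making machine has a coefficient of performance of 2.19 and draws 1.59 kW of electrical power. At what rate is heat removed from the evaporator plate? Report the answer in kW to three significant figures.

Q̇_C = COP × Ẇ = 2.19 × 1.590 = 3.482 kW.

3.48 kW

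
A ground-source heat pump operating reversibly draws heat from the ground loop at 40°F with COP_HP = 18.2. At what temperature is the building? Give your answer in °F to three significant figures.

69.1 °F

COP_HP = T_H/(T_H − T_C) rearranges to T_H = COP·T_C/(COP − 1).
With T_C = 277.59 K, T_H = 18.2 × 277.59/17.20 = 293.73 K.
Converting, 293.73 K = 69.05°F.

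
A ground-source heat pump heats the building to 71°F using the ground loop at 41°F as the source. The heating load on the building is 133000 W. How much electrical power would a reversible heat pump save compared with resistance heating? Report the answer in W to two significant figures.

130000 W

In absolute terms T_C = 278.15 K and T_H = 294.82 K, so ΔT = 16.67 K.
COP_Carnot = T_H/ΔT = 294.82/16.67 = 17.69.
Resistance heating needs Ẇ_res = Q̇_H = 133000 W; the reversible heat pump needs only Ẇ_hp = Q̇_H/COP = 7519 W.
Saving = 133000 − 7519 = 125500 W.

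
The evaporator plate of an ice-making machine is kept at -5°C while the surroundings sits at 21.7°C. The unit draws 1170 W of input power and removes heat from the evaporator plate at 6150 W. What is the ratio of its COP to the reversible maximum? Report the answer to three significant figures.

0.523

COP_actual = Q̇_C/Ẇ = 6150/1170 = 5.256.
In absolute terms T_C = 268.15 K and T_H = 294.85 K, so ΔT = 26.70 K.
COP_Carnot = T_C/ΔT = 268.15/26.70 = 10.04.
η_II = COP_actual/COP_Carnot = 5.256/10.04 = 0.5234.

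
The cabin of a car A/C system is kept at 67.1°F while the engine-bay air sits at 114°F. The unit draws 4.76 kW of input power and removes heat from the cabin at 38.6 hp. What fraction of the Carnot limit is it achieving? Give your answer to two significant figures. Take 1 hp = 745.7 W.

Converting, Q̇_C = 38.60 hp = 28.78 kW, so COP_actual = Q̇_C/Ẇ = 28.78/4.760 = 6.047.
In absolute terms T_C = 292.65 K and T_H = 318.71 K, so ΔT = 26.06 K.
COP_Carnot = T_C/ΔT = 292.65/26.06 = 11.23.
η_II = COP_actual/COP_Carnot = 6.047/11.23 = 0.5384.

0.54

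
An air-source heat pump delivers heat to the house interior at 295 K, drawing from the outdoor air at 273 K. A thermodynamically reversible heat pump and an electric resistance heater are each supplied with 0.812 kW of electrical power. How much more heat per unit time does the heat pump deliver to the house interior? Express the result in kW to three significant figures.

The reservoir spacing is ΔT = 295 − 273 = 22.00 K.
COP_Carnot = T_H/ΔT = 295.00/22.00 = 13.41.
The heat pump delivers Q̇_H = COP × Ẇ = 10.89 kW; the resistance heater delivers Ẇ = 0.8120 kW.
Extra = (COP − 1)·Ẇ = 10.08 kW.

10.1 kW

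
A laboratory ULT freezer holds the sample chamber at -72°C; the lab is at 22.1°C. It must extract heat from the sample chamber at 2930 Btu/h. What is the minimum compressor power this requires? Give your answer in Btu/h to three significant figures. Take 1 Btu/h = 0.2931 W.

1370 Btu/h

In absolute terms T_C = 201.15 K and T_H = 295.25 K, so ΔT = 94.10 K.
COP_Carnot = T_C/ΔT = 201.15/94.10 = 2.138.
Ẇ_min = Q̇/COP_Carnot = 2930/2.138 = 1371 Btu/h.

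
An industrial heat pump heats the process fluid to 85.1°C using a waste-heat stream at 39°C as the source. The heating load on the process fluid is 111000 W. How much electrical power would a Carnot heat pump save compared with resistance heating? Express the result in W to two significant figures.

In absolute terms T_C = 312.15 K and T_H = 358.25 K, so ΔT = 46.10 K.
COP_Carnot = T_H/ΔT = 358.25/46.10 = 7.771.
Resistance heating needs Ẇ_res = Q̇_H = 111000 W; the reversible heat pump needs only Ẇ_hp = Q̇_H/COP = 14280 W.
Saving = 111000 − 14280 = 96720 W.

97000 W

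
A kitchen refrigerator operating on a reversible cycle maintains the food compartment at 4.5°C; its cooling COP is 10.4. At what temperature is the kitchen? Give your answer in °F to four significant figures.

88.15 °F

COP_R = T_C/(T_H − T_C) gives T_H − T_C = T_C/COP.
With T_C = 277.65 K, T_H = 277.65 × (1 + 1/10.4) = 304.35 K.
Converting, 304.35 K = 88.15°F.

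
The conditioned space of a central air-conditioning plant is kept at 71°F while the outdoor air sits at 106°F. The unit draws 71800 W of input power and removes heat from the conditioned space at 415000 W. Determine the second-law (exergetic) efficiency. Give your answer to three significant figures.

COP_actual = Q̇_C/Ẇ = 415000/71800 = 5.780.
In absolute terms T_C = 294.82 K and T_H = 314.26 K, so ΔT = 19.44 K.
COP_Carnot = T_C/ΔT = 294.82/19.44 = 15.16.
η_II = COP_actual/COP_Carnot = 5.780/15.16 = 0.3812.

0.381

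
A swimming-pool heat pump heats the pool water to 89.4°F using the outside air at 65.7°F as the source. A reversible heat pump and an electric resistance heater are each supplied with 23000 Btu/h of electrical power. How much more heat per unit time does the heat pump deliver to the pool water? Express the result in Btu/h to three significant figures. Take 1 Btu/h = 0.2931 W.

510000 Btu/h

In absolute terms T_C = 291.87 K and T_H = 305.04 K, so ΔT = 13.17 K.
COP_Carnot = T_H/ΔT = 305.04/13.17 = 23.17.
The heat pump delivers Q̇_H = COP × Ẇ = 532900 Btu/h; the resistance heater delivers Ẇ = 23000 Btu/h.
Extra = (COP − 1)·Ẇ = 509900 Btu/h.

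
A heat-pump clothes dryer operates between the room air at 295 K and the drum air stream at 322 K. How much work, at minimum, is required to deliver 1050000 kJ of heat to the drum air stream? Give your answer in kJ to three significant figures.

The reservoir spacing is ΔT = 322 − 295 = 27.00 K.
The reversible limit is COP_HP = T_H/ΔT = 11.93, so W_min = Q_H/COP = Q_H·ΔT/T_H.
W_min = 1050000 × 27.00/322.00 = 88040 kJ.

88000 kJ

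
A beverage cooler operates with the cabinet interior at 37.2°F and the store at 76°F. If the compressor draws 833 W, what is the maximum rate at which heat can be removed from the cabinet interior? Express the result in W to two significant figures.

11000 W

In absolute terms T_C = 276.04 K and T_H = 297.59 K, so ΔT = 21.56 K.
COP_Carnot = T_C/ΔT = 276.04/21.56 = 12.81.
Q̇_max = COP_Carnot × Ẇ = 12.81 × 833.0 W = 10670 W.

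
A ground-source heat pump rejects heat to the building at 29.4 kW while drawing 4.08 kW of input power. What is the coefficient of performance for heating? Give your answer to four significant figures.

The first law gives Q̇_H = Q̇_C + Ẇ, so the three rates are Q̇_C = 25.32, Q̇_H = 29.40, Ẇ = 4.080 kW.
COP_HP = Q̇_H/Ẇ = 29.40/4.080 = 7.206.

7.206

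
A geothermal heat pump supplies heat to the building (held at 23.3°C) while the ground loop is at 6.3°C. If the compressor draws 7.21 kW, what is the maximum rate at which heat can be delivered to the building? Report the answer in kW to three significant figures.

126 kW

In absolute terms T_C = 279.45 K and T_H = 296.45 K, so ΔT = 17.00 K.
COP_Carnot = T_H/ΔT = 296.45/17.00 = 17.44.
Q̇_max = COP_Carnot × Ẇ = 17.44 × 7.210 kW = 125.7 kW.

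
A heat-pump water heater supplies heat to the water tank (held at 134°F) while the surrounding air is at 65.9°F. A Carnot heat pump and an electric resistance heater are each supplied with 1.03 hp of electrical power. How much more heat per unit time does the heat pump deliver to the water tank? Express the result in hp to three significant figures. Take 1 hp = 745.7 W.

7.95 hp

In absolute terms T_C = 291.98 K and T_H = 329.82 K, so ΔT = 37.83 K.
COP_Carnot = T_H/ΔT = 329.82/37.83 = 8.718.
The heat pump delivers Q̇_H = COP × Ẇ = 8.979 hp; the resistance heater delivers Ẇ = 1.030 hp.
Extra = (COP − 1)·Ẇ = 7.949 hp.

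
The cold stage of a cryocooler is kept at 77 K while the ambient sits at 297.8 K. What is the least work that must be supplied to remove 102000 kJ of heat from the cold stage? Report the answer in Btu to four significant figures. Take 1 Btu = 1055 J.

The reservoir spacing is ΔT = 297.8 − 77 = 220.8 K.
The reversible limit is COP_R = T_C/ΔT = 0.3487, so W_min = Q_C/COP = Q_C·ΔT/T_C.
W_min = 102000 × 220.8/77.00 = 292500 kJ = 277200 Btu.

277200 Btu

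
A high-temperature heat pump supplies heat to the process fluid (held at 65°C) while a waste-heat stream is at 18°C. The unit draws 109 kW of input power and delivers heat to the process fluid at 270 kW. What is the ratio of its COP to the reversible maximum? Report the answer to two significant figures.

0.34

COP_actual = Q̇_H/Ẇ = 270.0/109.0 = 2.477.
In absolute terms T_C = 291.15 K and T_H = 338.15 K, so ΔT = 47.00 K.
COP_Carnot = T_H/ΔT = 338.15/47.00 = 7.195.
η_II = COP_actual/COP_Carnot = 2.477/7.195 = 0.3443.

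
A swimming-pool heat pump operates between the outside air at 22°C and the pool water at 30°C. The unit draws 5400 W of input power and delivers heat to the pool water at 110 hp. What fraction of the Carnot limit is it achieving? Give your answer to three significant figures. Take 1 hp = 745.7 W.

0.401

Converting, Q̇_H = 110.0 hp = 82030 W, so COP_actual = Q̇_H/Ẇ = 82030/5400 = 15.19.
In absolute terms T_C = 295.15 K and T_H = 303.15 K, so ΔT = 8.000 K.
COP_Carnot = T_H/ΔT = 303.15/8.000 = 37.89.
η_II = COP_actual/COP_Carnot = 15.19/37.89 = 0.4009.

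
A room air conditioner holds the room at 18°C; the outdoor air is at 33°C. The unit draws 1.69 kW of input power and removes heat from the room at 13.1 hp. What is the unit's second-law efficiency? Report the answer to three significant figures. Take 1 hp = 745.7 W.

Converting, Q̇_C = 13.10 hp = 9.769 kW, so COP_actual = Q̇_C/Ẇ = 9.769/1.690 = 5.780.
In absolute terms T_C = 291.15 K and T_H = 306.15 K, so ΔT = 15.00 K.
COP_Carnot = T_C/ΔT = 291.15/15.00 = 19.41.
η_II = COP_actual/COP_Carnot = 5.780/19.41 = 0.2978.

0.298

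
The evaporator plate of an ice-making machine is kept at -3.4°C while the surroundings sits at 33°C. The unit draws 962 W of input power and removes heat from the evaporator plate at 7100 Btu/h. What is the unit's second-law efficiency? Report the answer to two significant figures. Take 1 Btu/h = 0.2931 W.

0.29

Converting, Q̇_C = 7100 Btu/h = 2081 W, so COP_actual = Q̇_C/Ẇ = 2081/962.0 = 2.163.
In absolute terms T_C = 269.75 K and T_H = 306.15 K, so ΔT = 36.40 K.
COP_Carnot = T_C/ΔT = 269.75/36.40 = 7.411.
η_II = COP_actual/COP_Carnot = 2.163/7.411 = 0.2919.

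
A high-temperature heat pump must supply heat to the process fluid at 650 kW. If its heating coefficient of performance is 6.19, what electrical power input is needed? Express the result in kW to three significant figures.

105 kW

Ẇ = Q̇_H/COP_HP = 650.0/6.19 = 105.0 kW.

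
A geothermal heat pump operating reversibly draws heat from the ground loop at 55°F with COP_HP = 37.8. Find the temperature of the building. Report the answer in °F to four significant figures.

COP_HP = T_H/(T_H − T_C) rearranges to T_H = COP·T_C/(COP − 1).
With T_C = 285.93 K, T_H = 37.8 × 285.93/36.80 = 293.70 K.
Converting, 293.70 K = 68.99°F.

68.99 °F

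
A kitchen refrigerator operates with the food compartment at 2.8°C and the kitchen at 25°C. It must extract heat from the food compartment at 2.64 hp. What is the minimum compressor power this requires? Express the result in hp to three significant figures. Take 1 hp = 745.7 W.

In absolute terms T_C = 275.95 K and T_H = 298.15 K, so ΔT = 22.20 K.
COP_Carnot = T_C/ΔT = 275.95/22.20 = 12.43.
Ẇ_min = Q̇/COP_Carnot = 2.640/12.43 = 0.2124 hp.

0.212 hp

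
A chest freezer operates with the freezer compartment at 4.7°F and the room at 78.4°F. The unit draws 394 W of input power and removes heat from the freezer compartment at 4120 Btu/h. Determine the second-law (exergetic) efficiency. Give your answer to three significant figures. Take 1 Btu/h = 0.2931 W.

Converting, Q̇_C = 4120 Btu/h = 1208 W, so COP_actual = Q̇_C/Ẇ = 1208/394.0 = 3.065.
In absolute terms T_C = 257.98 K and T_H = 298.93 K, so ΔT = 40.94 K.
COP_Carnot = T_C/ΔT = 257.98/40.94 = 6.301.
η_II = COP_actual/COP_Carnot = 3.065/6.301 = 0.4864.

0.486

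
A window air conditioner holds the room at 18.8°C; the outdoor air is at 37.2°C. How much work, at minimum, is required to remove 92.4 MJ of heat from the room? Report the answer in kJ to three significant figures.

In absolute terms T_C = 291.95 K and T_H = 310.35 K, so ΔT = 18.40 K.
The reversible limit is COP_R = T_C/ΔT = 15.87, so W_min = Q_C/COP = Q_C·ΔT/T_C.
W_min = 92.40 × 18.40/291.95 = 5.823 MJ = 5823 kJ.

5820 kJ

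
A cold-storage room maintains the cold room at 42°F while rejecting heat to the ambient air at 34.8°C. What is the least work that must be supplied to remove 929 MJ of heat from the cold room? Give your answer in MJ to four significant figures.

In absolute terms T_C = 278.71 K and T_H = 307.95 K, so ΔT = 29.24 K.
The reversible limit is COP_R = T_C/ΔT = 9.530, so W_min = Q_C/COP = Q_C·ΔT/T_C.
W_min = 929.0 × 29.24/278.71 = 97.48 MJ.

97.48 MJ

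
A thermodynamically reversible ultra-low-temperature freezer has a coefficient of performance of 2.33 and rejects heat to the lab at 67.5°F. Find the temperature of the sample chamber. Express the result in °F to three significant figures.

For a Carnot refrigerator COP_R = T_C/(T_H − T_C), so T_C = COP·T_H/(1 + COP).
With T_H = 292.87 K, T_C = 2.33 × 292.87/3.330 = 204.92 K.
Converting, 204.92 K = -90.81°F.

-90.8 °F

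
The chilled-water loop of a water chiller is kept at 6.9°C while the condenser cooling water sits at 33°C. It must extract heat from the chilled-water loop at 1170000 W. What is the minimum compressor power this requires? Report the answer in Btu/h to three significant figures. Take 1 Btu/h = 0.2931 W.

372000 Btu/h

In absolute terms T_C = 280.05 K and T_H = 306.15 K, so ΔT = 26.10 K.
COP_Carnot = T_C/ΔT = 280.05/26.10 = 10.73.
Ẇ_min = Q̇/COP_Carnot = 1170000/10.73 = 109000 W = 372000 Btu/h.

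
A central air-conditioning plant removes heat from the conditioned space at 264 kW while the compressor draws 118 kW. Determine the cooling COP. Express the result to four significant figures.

2.237

The first law gives Q̇_H = Q̇_C + Ẇ, so the three rates are Q̇_C = 264.0, Q̇_H = 382.0, Ẇ = 118.0 kW.
COP_R = Q̇_C/Ẇ = 264.0/118.0 = 2.237.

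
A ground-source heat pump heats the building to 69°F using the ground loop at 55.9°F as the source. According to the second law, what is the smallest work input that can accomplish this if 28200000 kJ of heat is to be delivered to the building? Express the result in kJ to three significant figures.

699000 kJ

In absolute terms T_C = 286.43 K and T_H = 293.71 K, so ΔT = 7.278 K.
The reversible limit is COP_HP = T_H/ΔT = 40.36, so W_min = Q_H/COP = Q_H·ΔT/T_H.
W_min = 28200000 × 7.278/293.71 = 698800 kJ.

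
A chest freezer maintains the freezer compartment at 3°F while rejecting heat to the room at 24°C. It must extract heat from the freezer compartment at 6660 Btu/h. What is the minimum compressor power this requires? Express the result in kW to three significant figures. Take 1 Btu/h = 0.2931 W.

In absolute terms T_C = 257.04 K and T_H = 297.15 K, so ΔT = 40.11 K.
COP_Carnot = T_C/ΔT = 257.04/40.11 = 6.408.
Ẇ_min = Q̇/COP_Carnot = 6660/6.408 = 1039 Btu/h = 0.3046 kW.

0.305 kW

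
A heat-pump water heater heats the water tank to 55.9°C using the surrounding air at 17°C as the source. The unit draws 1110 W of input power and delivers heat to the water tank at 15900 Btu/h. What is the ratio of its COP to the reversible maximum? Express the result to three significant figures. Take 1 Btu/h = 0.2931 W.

0.496

Converting, Q̇_H = 15900 Btu/h = 4660 W, so COP_actual = Q̇_H/Ẇ = 4660/1110 = 4.198.
In absolute terms T_C = 290.15 K and T_H = 329.05 K, so ΔT = 38.90 K.
COP_Carnot = T_H/ΔT = 329.05/38.90 = 8.459.
η_II = COP_actual/COP_Carnot = 4.198/8.459 = 0.4963.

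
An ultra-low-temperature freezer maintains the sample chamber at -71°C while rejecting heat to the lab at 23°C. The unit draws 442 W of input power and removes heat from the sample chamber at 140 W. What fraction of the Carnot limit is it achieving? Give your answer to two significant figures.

0.15

COP_actual = Q̇_C/Ẇ = 140.0/442.0 = 0.3167.
In absolute terms T_C = 202.15 K and T_H = 296.15 K, so ΔT = 94.00 K.
COP_Carnot = T_C/ΔT = 202.15/94.00 = 2.151.
η_II = COP_actual/COP_Carnot = 0.3167/2.151 = 0.1473.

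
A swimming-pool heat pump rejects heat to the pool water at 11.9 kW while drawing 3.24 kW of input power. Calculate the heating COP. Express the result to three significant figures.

3.67

The first law gives Q̇_H = Q̇_C + Ẇ, so the three rates are Q̇_C = 8.660, Q̇_H = 11.90, Ẇ = 3.240 kW.
COP_HP = Q̇_H/Ẇ = 11.90/3.240 = 3.673.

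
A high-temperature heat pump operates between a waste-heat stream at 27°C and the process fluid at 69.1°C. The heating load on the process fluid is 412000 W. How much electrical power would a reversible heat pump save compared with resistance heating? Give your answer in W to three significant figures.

361000 W

In absolute terms T_C = 300.15 K and T_H = 342.25 K, so ΔT = 42.10 K.
COP_Carnot = T_H/ΔT = 342.25/42.10 = 8.129.
Resistance heating needs Ẇ_res = Q̇_H = 412000 W; the reversible heat pump needs only Ẇ_hp = Q̇_H/COP = 50680 W.
Saving = 412000 − 50680 = 361300 W.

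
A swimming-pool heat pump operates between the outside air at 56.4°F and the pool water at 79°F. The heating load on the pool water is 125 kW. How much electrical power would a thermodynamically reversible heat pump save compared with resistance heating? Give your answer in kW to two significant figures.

In absolute terms T_C = 286.71 K and T_H = 299.26 K, so ΔT = 12.56 K.
COP_Carnot = T_H/ΔT = 299.26/12.56 = 23.83.
Resistance heating needs Ẇ_res = Q̇_H = 125.0 kW; the reversible heat pump needs only Ẇ_hp = Q̇_H/COP = 5.244 kW.
Saving = 125.0 − 5.244 = 119.8 kW.

120 kW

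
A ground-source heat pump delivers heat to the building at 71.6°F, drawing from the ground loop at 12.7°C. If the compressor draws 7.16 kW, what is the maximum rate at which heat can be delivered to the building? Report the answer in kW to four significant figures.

In absolute terms T_C = 285.85 K and T_H = 295.15 K, so ΔT = 9.300 K.
COP_Carnot = T_H/ΔT = 295.15/9.300 = 31.74.
Q̇_max = COP_Carnot × Ẇ = 31.74 × 7.160 kW = 227.2 kW.

227.2 kW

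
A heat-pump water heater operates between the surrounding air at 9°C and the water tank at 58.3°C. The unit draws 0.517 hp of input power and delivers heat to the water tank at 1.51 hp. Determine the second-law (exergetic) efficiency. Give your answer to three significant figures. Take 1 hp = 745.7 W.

0.434

COP_actual = Q̇_H/Ẇ = 1.510/0.5170 = 2.921.
In absolute terms T_C = 282.15 K and T_H = 331.45 K, so ΔT = 49.30 K.
COP_Carnot = T_H/ΔT = 331.45/49.30 = 6.723.
η_II = COP_actual/COP_Carnot = 2.921/6.723 = 0.4344.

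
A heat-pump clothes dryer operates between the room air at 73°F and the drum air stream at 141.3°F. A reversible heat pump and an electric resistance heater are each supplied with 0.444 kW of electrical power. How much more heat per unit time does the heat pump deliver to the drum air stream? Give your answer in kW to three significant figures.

3.46 kW

In absolute terms T_C = 295.93 K and T_H = 333.87 K, so ΔT = 37.94 K.
COP_Carnot = T_H/ΔT = 333.87/37.94 = 8.799.
The heat pump delivers Q̇_H = COP × Ẇ = 3.907 kW; the resistance heater delivers Ẇ = 0.4440 kW.
Extra = (COP − 1)·Ẇ = 3.463 kW.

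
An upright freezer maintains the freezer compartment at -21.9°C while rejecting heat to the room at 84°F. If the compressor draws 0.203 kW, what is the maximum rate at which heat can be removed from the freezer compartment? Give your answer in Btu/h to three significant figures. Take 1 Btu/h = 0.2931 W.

In absolute terms T_C = 251.25 K and T_H = 302.04 K, so ΔT = 50.79 K.
COP_Carnot = T_C/ΔT = 251.25/50.79 = 4.947.
Q̇_max = COP_Carnot × Ẇ = 4.947 × 0.2030 kW = 1.004 kW = 3426 Btu/h.

3430 Btu/h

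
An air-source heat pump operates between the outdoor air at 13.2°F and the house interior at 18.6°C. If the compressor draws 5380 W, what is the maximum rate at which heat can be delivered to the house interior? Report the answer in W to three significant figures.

54000 W

In absolute terms T_C = 262.71 K and T_H = 291.75 K, so ΔT = 29.04 K.
COP_Carnot = T_H/ΔT = 291.75/29.04 = 10.04.
Q̇_max = COP_Carnot × Ẇ = 10.04 × 5380 W = 54040 W.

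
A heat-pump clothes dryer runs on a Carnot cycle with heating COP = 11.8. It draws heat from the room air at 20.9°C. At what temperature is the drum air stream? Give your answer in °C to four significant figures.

48.13 °C

COP_HP = T_H/(T_H − T_C) rearranges to T_H = COP·T_C/(COP − 1).
With T_C = 294.05 K, T_H = 11.8 × 294.05/10.80 = 321.28 K.
Converting, 321.28 K = 48.13°C.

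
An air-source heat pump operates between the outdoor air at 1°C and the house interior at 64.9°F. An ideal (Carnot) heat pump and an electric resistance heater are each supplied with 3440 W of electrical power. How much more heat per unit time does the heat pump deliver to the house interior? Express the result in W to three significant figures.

54600 W

In absolute terms T_C = 274.15 K and T_H = 291.43 K, so ΔT = 17.28 K.
COP_Carnot = T_H/ΔT = 291.43/17.28 = 16.87.
The heat pump delivers Q̇_H = COP × Ẇ = 58020 W; the resistance heater delivers Ẇ = 3440 W.
Extra = (COP − 1)·Ẇ = 54580 W.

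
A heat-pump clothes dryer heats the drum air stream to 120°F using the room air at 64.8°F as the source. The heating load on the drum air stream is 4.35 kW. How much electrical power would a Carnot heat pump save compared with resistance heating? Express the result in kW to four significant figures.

3.936 kW

In absolute terms T_C = 291.37 K and T_H = 322.04 K, so ΔT = 30.67 K.
COP_Carnot = T_H/ΔT = 322.04/30.67 = 10.50.
Resistance heating needs Ẇ_res = Q̇_H = 4.350 kW; the reversible heat pump needs only Ẇ_hp = Q̇_H/COP = 0.4142 kW.
Saving = 4.350 − 0.4142 = 3.936 kW.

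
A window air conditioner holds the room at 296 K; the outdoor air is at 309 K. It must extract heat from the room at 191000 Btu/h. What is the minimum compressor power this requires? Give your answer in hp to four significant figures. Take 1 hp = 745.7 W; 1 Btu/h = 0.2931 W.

3.297 hp

The reservoir spacing is ΔT = 309 − 296 = 13.00 K.
COP_Carnot = T_C/ΔT = 296.00/13.00 = 22.77.
Ẇ_min = Q̇/COP_Carnot = 191000/22.77 = 8389 Btu/h = 3.297 hp.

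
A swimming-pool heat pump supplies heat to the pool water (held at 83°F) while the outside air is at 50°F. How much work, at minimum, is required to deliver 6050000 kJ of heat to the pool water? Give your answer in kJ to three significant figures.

368000 kJ

In absolute terms T_C = 283.15 K and T_H = 301.48 K, so ΔT = 18.33 K.
The reversible limit is COP_HP = T_H/ΔT = 16.44, so W_min = Q_H/COP = Q_H·ΔT/T_H.
W_min = 6050000 × 18.33/301.48 = 367900 kJ.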